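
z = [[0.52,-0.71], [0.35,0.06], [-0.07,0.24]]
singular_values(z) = [0.93, 0.33]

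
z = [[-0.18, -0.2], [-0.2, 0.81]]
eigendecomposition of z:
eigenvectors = [[-0.98, 0.19], [-0.19, -0.98]]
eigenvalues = [-0.22, 0.85]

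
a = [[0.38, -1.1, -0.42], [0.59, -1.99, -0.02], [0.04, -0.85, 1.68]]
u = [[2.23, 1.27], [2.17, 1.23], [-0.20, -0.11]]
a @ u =[[-1.46, -0.82], [-3.00, -1.70], [-2.09, -1.18]]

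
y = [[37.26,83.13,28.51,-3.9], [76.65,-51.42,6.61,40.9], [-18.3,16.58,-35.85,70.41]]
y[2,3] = 70.41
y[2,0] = -18.3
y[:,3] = [-3.9, 40.9, 70.41]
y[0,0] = 37.26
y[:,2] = [28.51, 6.61, -35.85]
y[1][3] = 40.9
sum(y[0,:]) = 144.99999999999997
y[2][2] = -35.85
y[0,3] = -3.9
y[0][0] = 37.26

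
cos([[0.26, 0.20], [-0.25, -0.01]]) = [[0.99, -0.03], [0.03, 1.02]]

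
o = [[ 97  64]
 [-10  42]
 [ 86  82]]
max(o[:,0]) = 97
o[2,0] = 86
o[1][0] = -10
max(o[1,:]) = 42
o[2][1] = 82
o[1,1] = 42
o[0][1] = 64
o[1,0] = -10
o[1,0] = -10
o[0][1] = 64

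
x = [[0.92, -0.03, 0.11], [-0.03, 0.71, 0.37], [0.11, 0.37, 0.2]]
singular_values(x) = [0.95, 0.89, 0.01]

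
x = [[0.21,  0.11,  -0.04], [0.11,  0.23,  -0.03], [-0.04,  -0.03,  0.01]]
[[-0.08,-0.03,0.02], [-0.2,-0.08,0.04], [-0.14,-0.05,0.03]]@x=[[-0.02,  -0.02,  0.0], [-0.05,  -0.04,  0.01], [-0.04,  -0.03,  0.01]]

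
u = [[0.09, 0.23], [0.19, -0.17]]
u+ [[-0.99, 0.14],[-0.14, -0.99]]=[[-0.90, 0.37], [0.05, -1.16]]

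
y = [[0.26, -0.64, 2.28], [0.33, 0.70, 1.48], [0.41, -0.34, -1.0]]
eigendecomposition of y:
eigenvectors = [[-0.72+0.00j, (-0.72-0j), (-0.81+0j)], [(-0.11+0.66j), -0.11-0.66j, -0.25+0.00j], [(-0.17-0.05j), (-0.17+0.05j), 0.54+0.00j]]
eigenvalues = [(0.71+0.75j), (0.71-0.75j), (-1.46+0j)]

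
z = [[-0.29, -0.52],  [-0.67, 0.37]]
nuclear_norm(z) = 1.36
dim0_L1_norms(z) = [0.96, 0.89]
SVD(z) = [[-0.01, -1.00], [-1.00, 0.01]] @ diag([0.7653859199013453, 0.5953859199013454]) @ [[0.88, -0.48], [0.48, 0.88]]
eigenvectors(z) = [[-0.83,0.46], [-0.55,-0.89]]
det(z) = -0.46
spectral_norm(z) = 0.77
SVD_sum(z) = [[-0.01, 0.00], [-0.67, 0.37]] + [[-0.28, -0.52], [0.0, 0.0]]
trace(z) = 0.08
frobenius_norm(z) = 0.97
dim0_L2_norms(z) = [0.73, 0.64]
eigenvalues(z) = [-0.64, 0.72]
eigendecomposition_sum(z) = [[-0.47, -0.24], [-0.32, -0.16]] + [[0.18, -0.28],[-0.35, 0.53]]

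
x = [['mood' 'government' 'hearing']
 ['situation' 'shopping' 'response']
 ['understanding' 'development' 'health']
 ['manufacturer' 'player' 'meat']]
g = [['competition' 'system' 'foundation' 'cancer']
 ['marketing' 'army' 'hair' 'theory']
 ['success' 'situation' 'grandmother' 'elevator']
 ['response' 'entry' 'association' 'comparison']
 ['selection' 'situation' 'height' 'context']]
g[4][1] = 'situation'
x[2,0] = 'understanding'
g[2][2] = 'grandmother'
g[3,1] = 'entry'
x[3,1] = 'player'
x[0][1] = 'government'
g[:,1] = ['system', 'army', 'situation', 'entry', 'situation']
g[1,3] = 'theory'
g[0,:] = ['competition', 'system', 'foundation', 'cancer']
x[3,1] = 'player'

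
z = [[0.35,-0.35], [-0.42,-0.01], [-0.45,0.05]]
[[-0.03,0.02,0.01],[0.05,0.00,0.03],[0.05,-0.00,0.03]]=z@[[-0.11, -0.00, -0.08], [-0.01, -0.05, -0.11]]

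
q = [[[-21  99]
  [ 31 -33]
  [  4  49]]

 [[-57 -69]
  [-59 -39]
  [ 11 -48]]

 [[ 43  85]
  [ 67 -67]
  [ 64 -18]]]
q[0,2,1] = 49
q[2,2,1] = -18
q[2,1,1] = -67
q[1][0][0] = -57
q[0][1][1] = -33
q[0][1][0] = 31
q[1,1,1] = -39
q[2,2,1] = -18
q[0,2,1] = 49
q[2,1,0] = 67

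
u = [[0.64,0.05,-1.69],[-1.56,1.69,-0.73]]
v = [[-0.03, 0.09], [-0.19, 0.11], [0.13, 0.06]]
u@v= [[-0.25, -0.04], [-0.37, 0.0]]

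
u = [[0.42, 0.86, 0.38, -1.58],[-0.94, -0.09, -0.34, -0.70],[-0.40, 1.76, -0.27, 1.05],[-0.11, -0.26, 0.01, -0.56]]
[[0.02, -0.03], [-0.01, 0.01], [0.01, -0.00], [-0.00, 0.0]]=u@ [[0.01,-0.03], [0.01,-0.01], [0.01,0.03], [0.00,0.01]]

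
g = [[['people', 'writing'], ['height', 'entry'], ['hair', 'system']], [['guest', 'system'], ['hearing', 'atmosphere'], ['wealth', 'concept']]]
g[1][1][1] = 'atmosphere'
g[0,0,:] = ['people', 'writing']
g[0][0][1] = 'writing'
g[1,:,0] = ['guest', 'hearing', 'wealth']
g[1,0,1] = 'system'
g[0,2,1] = 'system'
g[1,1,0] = 'hearing'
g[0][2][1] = 'system'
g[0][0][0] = 'people'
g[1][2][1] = 'concept'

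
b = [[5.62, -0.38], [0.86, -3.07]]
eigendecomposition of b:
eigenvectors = [[1.00, 0.04], [0.10, 1.0]]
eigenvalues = [5.58, -3.03]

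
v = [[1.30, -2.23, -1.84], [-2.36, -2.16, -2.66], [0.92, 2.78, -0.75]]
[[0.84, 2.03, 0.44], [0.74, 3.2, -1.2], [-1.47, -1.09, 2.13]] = v@[[-0.01, -0.19, 0.55],[-0.49, -0.5, 0.47],[0.13, -0.63, -0.42]]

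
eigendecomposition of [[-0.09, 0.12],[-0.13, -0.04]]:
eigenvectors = [[-0.14+0.68j, (-0.14-0.68j)],  [(-0.72+0j), (-0.72-0j)]]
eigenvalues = [(-0.06+0.12j), (-0.06-0.12j)]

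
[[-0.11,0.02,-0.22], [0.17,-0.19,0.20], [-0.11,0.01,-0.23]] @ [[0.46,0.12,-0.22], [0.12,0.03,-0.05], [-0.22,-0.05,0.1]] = [[0.0, -0.0, 0.00], [0.01, 0.00, -0.01], [0.0, -0.0, 0.0]]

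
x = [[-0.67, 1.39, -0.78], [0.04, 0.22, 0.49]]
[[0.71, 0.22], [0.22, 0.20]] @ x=[[-0.47, 1.04, -0.45], [-0.14, 0.35, -0.07]]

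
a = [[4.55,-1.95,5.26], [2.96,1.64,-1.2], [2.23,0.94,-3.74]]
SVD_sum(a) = [[3.49, -2.04, 5.86], [-0.00, 0.0, -0.01], [-1.11, 0.65, -1.85]] + [[1.04, 0.30, -0.52],[3.03, 0.87, -1.5],[3.28, 0.94, -1.63]] + [[0.02, -0.20, -0.08], [-0.07, 0.77, 0.31], [0.06, -0.65, -0.26]]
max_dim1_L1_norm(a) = 11.76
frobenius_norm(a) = 9.21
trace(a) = 2.45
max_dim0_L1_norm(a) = 10.2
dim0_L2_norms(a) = [5.87, 2.72, 6.56]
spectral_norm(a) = 7.47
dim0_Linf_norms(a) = [4.55, 1.95, 5.26]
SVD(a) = [[-0.95, -0.23, 0.20], [0.00, -0.66, -0.75], [0.3, -0.72, 0.63]] @ diag([7.467568846149229, 5.283360904610875, 1.1087890149396404]) @ [[-0.49,  0.29,  -0.82],[-0.87,  -0.25,  0.43],[0.08,  -0.93,  -0.37]]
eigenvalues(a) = [4.82, 2.05, -4.42]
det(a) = -43.75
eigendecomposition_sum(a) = [[5.34, -2.21, 3.59],[4.26, -1.77, 2.87],[1.86, -0.77, 1.25]] + [[-0.4, 0.72, -0.51], [-1.65, 2.99, -2.12], [-0.42, 0.76, -0.54]] + [[-0.39, -0.46, 2.18], [0.35, 0.41, -1.95], [0.79, 0.94, -4.45]]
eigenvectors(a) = [[-0.75, 0.23, -0.41], [-0.60, 0.94, 0.37], [-0.26, 0.24, 0.84]]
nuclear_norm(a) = 13.86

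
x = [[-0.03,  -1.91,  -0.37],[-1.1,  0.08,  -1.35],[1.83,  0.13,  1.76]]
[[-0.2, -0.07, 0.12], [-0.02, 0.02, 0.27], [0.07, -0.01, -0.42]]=x@ [[0.06,  0.01,  -0.13], [0.11,  0.04,  -0.04], [-0.03,  -0.02,  -0.10]]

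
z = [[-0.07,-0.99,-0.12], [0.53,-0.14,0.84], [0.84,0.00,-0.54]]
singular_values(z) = [1.01, 1.0, 0.99]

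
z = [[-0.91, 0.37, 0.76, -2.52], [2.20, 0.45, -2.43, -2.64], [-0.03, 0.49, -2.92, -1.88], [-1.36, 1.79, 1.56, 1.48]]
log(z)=[[0.45, -0.78, 3.18, -0.15], [0.28, 0.92, -1.44, -1.69], [-1.48, 0.61, 0.86, -0.99], [0.23, 0.16, 1.78, 1.60]]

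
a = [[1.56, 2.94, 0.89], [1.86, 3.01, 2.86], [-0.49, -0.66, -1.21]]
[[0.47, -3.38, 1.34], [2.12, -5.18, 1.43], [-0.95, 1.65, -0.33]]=a@[[-1.11, 0.12, 0.14],[0.45, -0.94, 0.38],[0.99, -0.90, 0.01]]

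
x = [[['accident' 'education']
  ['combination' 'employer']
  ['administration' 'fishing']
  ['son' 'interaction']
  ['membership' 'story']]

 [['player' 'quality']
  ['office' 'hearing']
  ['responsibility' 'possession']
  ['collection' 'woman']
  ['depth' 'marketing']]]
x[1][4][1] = 'marketing'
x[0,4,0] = 'membership'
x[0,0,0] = 'accident'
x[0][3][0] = 'son'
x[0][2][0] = 'administration'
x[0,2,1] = 'fishing'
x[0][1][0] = 'combination'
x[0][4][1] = 'story'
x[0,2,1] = 'fishing'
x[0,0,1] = 'education'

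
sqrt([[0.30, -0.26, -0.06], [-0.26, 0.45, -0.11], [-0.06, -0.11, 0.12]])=[[0.44+0.02j, -0.28+0.02j, -0.16+0.02j],  [-0.28+0.02j, (0.58+0.01j), -0.18+0.02j],  [(-0.16+0.02j), (-0.18+0.02j), 0.25+0.03j]]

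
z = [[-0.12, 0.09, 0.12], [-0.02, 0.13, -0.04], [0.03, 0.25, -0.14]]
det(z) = -0.00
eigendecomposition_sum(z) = [[(-0.1+0j), (-0.1+0j), 0.16-0.00j], [0.00-0.00j, 0.00-0.00j, -0.00+0.00j], [0.06-0.00j, (0.06-0j), (-0.09+0j)]] + [[(-0.01+0.02j), (0.09-0.09j), -0.02+0.04j], [(-0.01+0.01j), 0.06-0.02j, -0.02+0.01j], [-0.01+0.02j, 0.10-0.07j, (-0.02+0.03j)]] + [[-0.01-0.02j, (0.09+0.09j), -0.02-0.04j],  [-0.01-0.01j, (0.06+0.02j), (-0.02-0.01j)],  [-0.01-0.02j, (0.1+0.07j), (-0.02-0.03j)]]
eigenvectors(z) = [[-0.87+0.00j, (-0.69+0j), -0.69-0.00j], [(0.01+0j), (-0.32-0.16j), (-0.32+0.16j)], [(0.49+0j), (-0.62-0.1j), -0.62+0.10j]]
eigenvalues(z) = [(-0.19+0j), (0.03+0.04j), (0.03-0.04j)]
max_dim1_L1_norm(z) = 0.42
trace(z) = -0.13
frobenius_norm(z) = 0.37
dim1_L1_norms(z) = [0.33, 0.19, 0.42]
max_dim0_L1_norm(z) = 0.47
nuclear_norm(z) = 0.52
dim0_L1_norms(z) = [0.17, 0.47, 0.3]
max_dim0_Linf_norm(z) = 0.25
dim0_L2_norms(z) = [0.13, 0.3, 0.19]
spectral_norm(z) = 0.32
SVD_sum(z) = [[0.0, 0.03, -0.01],[0.0, 0.12, -0.06],[0.01, 0.26, -0.12]] + [[-0.12, 0.06, 0.13], [-0.02, 0.01, 0.02], [0.02, -0.01, -0.02]] + [[0.0, 0.00, 0.0], [-0.0, -0.0, -0.00], [0.00, 0.0, 0.00]]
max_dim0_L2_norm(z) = 0.3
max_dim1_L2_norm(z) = 0.29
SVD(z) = [[0.09, 0.97, -0.2], [0.42, 0.15, 0.89], [0.90, -0.17, -0.4]] @ diag([0.31750759499580905, 0.19477520804323506, 0.007179516118222486]) @ [[0.02, 0.91, -0.42], [-0.64, 0.33, 0.69], [-0.77, -0.25, -0.59]]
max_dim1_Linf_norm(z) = 0.25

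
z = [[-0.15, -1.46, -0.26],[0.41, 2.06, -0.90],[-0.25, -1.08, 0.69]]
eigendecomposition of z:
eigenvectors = [[-0.41, 0.98, -0.97], [0.79, -0.13, 0.25], [-0.45, 0.16, 0.06]]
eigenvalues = [2.36, -0.0, 0.25]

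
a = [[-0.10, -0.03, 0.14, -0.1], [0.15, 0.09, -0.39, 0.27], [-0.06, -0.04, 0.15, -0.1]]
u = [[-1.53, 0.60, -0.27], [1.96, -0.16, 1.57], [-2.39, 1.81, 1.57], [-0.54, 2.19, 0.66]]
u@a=[[0.26, 0.11, -0.49, 0.34],[-0.31, -0.14, 0.57, -0.40],[0.42, 0.17, -0.81, 0.57],[0.34, 0.19, -0.83, 0.58]]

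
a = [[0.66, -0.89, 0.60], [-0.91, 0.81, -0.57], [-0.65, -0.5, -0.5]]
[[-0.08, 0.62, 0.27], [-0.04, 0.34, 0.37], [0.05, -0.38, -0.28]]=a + [[-0.74, 1.51, -0.33], [0.87, -0.47, 0.94], [0.70, 0.12, 0.22]]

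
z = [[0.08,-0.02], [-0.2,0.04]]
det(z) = -0.001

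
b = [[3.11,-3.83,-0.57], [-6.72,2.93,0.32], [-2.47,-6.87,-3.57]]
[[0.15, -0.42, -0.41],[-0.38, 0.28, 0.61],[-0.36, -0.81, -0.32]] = b @[[0.06, 0.01, -0.07],[-0.0, 0.12, 0.04],[0.06, -0.01, 0.06]]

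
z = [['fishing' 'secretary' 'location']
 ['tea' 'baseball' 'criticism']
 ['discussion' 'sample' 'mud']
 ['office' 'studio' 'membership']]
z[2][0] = 'discussion'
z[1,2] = 'criticism'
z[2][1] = 'sample'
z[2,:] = ['discussion', 'sample', 'mud']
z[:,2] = ['location', 'criticism', 'mud', 'membership']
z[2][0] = 'discussion'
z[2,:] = ['discussion', 'sample', 'mud']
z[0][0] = 'fishing'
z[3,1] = 'studio'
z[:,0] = ['fishing', 'tea', 'discussion', 'office']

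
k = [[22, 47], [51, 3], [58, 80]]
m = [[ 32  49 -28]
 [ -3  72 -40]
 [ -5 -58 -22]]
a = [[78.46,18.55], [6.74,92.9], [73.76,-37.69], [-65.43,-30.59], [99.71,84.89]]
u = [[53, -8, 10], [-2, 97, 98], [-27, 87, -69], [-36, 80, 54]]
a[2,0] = 73.76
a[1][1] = 92.9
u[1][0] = -2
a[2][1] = -37.69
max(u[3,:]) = 80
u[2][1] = 87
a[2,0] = 73.76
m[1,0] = -3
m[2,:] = [-5, -58, -22]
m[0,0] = 32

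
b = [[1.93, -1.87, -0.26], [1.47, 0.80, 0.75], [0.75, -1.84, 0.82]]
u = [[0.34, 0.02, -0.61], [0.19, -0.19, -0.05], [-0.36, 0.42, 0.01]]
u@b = [[0.23, 0.50, -0.57], [0.05, -0.42, -0.23], [-0.07, 0.99, 0.42]]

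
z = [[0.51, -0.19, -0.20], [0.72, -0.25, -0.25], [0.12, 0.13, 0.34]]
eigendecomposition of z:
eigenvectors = [[(-0.48-0.04j), -0.48+0.04j, (-0.17+0j)], [-0.67+0.00j, (-0.67-0j), (-0.9+0j)], [0.08+0.56j, (0.08-0.56j), 0.41+0.00j]]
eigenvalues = [(0.3+0.25j), (0.3-0.25j), 0j]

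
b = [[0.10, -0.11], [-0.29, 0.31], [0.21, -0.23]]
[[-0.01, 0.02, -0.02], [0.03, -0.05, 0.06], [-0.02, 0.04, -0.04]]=b@[[-0.20, 0.02, -0.04],[-0.09, -0.15, 0.15]]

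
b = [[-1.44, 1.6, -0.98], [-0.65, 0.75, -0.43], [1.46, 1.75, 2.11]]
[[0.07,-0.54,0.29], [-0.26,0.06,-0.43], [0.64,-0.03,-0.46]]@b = [[0.67, 0.21, 0.78],[-0.29, -1.12, -0.68],[-1.57, 0.20, -1.58]]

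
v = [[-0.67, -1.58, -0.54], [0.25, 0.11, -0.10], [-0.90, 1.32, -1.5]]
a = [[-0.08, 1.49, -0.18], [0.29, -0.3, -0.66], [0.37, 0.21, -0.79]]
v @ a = [[-0.6, -0.64, 1.59],[-0.03, 0.32, -0.04],[-0.10, -2.05, 0.48]]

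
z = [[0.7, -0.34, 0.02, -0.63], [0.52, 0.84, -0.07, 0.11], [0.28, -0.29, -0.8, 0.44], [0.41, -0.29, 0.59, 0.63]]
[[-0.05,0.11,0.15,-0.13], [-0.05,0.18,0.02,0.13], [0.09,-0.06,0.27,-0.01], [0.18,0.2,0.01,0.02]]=z @ [[0.04, 0.23, 0.19, -0.02], [-0.10, 0.08, -0.12, 0.15], [0.04, 0.16, -0.21, 0.01], [0.18, 0.05, 0.03, 0.1]]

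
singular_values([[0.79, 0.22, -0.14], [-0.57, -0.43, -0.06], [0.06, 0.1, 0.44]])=[1.07, 0.48, 0.17]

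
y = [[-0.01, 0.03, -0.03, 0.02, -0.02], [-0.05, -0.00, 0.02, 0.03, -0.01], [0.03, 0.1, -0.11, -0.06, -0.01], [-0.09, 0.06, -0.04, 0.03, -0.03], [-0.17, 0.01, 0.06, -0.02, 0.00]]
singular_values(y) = [0.21, 0.17, 0.07, 0.01, 0.0]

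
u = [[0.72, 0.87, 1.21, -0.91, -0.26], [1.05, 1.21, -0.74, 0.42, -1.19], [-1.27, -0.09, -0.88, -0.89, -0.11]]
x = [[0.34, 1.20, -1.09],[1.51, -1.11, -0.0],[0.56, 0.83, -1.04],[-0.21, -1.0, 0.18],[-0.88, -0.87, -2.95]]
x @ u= [[2.89, 1.85, 0.48, 1.16, -1.4], [-0.08, -0.03, 2.65, -1.84, 0.93], [2.6, 1.59, 0.98, 0.76, -1.02], [-1.43, -1.41, 0.33, -0.39, 1.22], [2.2, -1.55, 2.18, 3.06, 1.59]]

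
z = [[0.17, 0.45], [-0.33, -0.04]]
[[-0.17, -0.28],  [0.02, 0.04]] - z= [[-0.34,-0.73], [0.35,0.08]]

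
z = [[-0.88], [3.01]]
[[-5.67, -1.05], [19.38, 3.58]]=z@ [[6.44, 1.19]]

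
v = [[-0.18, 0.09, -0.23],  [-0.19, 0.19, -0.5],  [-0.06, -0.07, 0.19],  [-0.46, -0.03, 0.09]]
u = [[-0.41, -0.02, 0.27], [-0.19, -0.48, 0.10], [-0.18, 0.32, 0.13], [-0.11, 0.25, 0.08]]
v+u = [[-0.59, 0.07, 0.04], [-0.38, -0.29, -0.40], [-0.24, 0.25, 0.32], [-0.57, 0.22, 0.17]]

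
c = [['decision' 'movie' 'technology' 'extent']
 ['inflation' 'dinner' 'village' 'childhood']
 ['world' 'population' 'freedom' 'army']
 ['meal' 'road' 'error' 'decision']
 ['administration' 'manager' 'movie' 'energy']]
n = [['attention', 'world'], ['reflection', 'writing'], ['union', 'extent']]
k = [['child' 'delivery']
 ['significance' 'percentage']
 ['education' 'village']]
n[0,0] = 'attention'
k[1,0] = 'significance'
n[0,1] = 'world'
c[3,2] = 'error'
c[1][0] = 'inflation'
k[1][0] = 'significance'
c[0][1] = 'movie'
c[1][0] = 'inflation'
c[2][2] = 'freedom'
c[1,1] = 'dinner'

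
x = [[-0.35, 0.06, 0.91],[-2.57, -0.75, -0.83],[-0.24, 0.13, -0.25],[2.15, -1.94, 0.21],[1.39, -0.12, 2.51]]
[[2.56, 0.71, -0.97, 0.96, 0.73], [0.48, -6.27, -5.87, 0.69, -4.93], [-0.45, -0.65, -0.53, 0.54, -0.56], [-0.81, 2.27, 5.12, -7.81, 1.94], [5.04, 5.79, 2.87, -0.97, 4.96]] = x @ [[-0.90, 1.73, 2.35, -1.2, 1.33], [-0.31, 0.9, -0.05, 2.74, 0.61], [2.49, 1.39, -0.16, 0.41, 1.27]]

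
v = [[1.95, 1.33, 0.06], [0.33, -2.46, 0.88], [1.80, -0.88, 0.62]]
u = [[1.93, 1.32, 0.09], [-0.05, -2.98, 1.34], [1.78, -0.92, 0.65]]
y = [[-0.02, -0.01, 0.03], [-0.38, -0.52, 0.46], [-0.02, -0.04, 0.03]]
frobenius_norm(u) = 4.54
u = y + v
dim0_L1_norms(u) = [3.76, 5.22, 2.08]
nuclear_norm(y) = 0.82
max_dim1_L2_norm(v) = 2.63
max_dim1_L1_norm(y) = 1.36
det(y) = 0.00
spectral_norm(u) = 3.65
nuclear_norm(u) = 6.57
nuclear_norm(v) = 5.88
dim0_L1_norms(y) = [0.42, 0.57, 0.52]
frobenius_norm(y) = 0.79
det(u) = 2.31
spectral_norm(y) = 0.79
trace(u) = -0.40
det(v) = 0.62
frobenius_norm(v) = 4.11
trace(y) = -0.51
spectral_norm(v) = 3.08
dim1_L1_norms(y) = [0.06, 1.36, 0.09]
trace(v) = 0.11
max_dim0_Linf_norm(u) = 2.98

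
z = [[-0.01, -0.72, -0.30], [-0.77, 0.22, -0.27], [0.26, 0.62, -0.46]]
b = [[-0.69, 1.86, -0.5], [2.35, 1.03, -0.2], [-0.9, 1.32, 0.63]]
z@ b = [[-1.42, -1.16, -0.04], [1.29, -1.56, 0.17], [1.69, 0.52, -0.54]]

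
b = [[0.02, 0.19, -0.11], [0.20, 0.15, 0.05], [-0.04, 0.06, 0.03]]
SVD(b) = [[-0.60,0.78,-0.19], [-0.8,-0.60,0.04], [-0.08,0.18,0.98]] @ diag([0.2924525425170997, 0.17140503091078926, 0.06922301462487246]) @ [[-0.58, -0.81, 0.08], [-0.65, 0.4, -0.64], [-0.49, 0.42, 0.76]]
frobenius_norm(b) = 0.35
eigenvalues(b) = [0.29, -0.16, 0.07]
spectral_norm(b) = 0.29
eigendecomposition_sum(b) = [[0.10, 0.13, -0.02], [0.15, 0.19, -0.03], [0.02, 0.03, -0.0]] + [[-0.09, 0.07, -0.07], [0.06, -0.05, 0.05], [-0.04, 0.03, -0.03]] + [[0.01, -0.00, -0.03], [-0.01, 0.00, 0.03], [-0.02, 0.01, 0.06]]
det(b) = -0.00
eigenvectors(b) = [[-0.55, -0.77, -0.36], [-0.83, 0.55, 0.39], [-0.11, -0.33, 0.85]]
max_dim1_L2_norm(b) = 0.25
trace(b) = 0.20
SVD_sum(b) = [[0.10, 0.14, -0.01], [0.13, 0.19, -0.02], [0.01, 0.02, -0.0]] + [[-0.09,0.05,-0.09],[0.07,-0.04,0.07],[-0.02,0.01,-0.02]] + [[0.01, -0.01, -0.01], [-0.0, 0.00, 0.0], [-0.03, 0.03, 0.05]]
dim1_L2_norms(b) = [0.22, 0.25, 0.08]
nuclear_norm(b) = 0.53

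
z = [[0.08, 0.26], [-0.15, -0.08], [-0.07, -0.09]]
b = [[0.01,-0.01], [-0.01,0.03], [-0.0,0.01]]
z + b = [[0.09, 0.25], [-0.16, -0.05], [-0.07, -0.08]]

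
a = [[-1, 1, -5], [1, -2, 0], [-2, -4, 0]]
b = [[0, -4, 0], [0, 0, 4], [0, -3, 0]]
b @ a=[[-4, 8, 0], [-8, -16, 0], [-3, 6, 0]]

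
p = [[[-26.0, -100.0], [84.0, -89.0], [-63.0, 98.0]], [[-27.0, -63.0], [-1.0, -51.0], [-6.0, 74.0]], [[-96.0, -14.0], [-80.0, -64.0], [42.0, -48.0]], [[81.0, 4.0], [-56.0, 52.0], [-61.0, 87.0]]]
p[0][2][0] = -63.0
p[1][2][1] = 74.0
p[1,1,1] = -51.0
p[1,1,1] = -51.0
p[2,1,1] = -64.0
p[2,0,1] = -14.0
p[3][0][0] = 81.0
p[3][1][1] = 52.0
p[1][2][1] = 74.0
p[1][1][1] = -51.0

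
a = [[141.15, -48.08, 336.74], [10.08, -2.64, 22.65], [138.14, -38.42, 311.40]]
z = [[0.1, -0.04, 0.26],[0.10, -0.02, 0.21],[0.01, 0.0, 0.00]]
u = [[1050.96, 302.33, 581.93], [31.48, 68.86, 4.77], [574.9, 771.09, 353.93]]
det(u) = 10297156.68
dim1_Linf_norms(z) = [0.26, 0.21, 0.01]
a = u @ z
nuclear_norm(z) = 0.39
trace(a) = 449.91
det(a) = -330.45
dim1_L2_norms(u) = [1238.77, 75.86, 1024.87]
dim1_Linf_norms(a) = [336.74, 22.65, 311.4]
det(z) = -0.00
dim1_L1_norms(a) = [525.97, 35.37, 487.96]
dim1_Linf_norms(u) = [1050.96, 68.86, 771.09]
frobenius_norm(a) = 503.76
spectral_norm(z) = 0.37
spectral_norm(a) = 503.72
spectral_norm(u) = 1538.47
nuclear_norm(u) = 2025.48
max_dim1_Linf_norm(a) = 336.74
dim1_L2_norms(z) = [0.28, 0.23, 0.01]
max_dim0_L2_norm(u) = 1198.34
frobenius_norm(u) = 1609.56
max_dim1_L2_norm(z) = 0.28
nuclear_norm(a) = 510.77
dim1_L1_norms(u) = [1935.22, 105.11, 1699.92]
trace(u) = 1473.75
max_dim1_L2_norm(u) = 1238.77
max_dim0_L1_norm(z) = 0.47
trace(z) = 0.08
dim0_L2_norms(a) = [197.76, 61.6, 459.21]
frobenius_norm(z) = 0.37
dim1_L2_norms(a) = [368.28, 24.93, 342.82]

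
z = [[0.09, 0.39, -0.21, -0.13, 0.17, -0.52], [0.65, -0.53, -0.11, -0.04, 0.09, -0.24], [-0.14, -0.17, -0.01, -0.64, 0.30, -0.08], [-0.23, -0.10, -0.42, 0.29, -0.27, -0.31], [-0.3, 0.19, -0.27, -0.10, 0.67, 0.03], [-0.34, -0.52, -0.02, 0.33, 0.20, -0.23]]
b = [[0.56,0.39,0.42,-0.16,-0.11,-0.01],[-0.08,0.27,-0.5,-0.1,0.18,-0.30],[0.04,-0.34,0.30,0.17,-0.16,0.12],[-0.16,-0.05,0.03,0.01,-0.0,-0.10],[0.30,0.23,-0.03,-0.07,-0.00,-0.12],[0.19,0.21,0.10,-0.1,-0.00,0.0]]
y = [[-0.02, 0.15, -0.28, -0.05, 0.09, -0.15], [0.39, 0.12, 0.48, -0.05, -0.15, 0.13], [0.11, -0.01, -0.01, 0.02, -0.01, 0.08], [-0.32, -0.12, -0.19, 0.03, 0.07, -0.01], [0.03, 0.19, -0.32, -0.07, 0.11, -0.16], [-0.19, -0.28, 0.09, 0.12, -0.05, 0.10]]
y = z @ b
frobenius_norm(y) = 1.04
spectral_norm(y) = 0.84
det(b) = -0.00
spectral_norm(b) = 0.96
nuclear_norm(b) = 2.17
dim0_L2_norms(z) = [0.84, 0.88, 0.55, 0.79, 0.83, 0.7]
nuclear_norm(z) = 4.37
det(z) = -0.09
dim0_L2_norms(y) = [0.55, 0.41, 0.67, 0.16, 0.22, 0.29]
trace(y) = 0.33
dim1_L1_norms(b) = [1.65, 1.43, 1.13, 0.35, 0.75, 0.6]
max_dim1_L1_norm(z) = 1.66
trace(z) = 0.28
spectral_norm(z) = 1.03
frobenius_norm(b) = 1.31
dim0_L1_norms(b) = [1.33, 1.49, 1.38, 0.61, 0.45, 0.65]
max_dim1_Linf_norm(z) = 0.67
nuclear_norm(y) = 1.63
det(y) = -0.00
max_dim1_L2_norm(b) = 0.82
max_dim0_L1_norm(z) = 1.9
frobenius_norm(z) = 1.90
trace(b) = 1.14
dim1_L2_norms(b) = [0.82, 0.68, 0.53, 0.2, 0.4, 0.32]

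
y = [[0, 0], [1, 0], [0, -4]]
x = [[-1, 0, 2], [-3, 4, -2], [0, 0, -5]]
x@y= [[0, -8], [4, 8], [0, 20]]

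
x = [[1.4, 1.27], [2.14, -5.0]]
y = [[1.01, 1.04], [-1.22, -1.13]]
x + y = [[2.41, 2.31], [0.92, -6.13]]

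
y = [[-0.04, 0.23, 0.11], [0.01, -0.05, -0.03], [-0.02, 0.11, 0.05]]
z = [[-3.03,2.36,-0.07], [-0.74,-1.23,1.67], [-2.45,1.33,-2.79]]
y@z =[[-0.32, -0.23, 0.08], [0.08, 0.05, -0.0], [-0.14, -0.12, 0.05]]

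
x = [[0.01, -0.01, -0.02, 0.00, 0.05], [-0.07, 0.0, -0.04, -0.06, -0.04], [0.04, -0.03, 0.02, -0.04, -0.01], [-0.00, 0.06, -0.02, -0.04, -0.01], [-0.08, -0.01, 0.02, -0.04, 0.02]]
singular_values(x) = [0.13, 0.08, 0.07, 0.06, 0.04]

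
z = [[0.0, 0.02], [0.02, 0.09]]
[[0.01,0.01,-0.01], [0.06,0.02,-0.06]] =z @ [[0.68, -1.10, -0.01], [0.5, 0.42, -0.61]]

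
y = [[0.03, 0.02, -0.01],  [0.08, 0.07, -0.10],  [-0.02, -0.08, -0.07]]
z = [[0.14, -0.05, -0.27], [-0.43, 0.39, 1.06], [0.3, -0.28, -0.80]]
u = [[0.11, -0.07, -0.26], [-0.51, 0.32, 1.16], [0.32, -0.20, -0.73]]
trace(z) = -0.27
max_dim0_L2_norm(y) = 0.12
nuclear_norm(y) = 0.27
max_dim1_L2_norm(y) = 0.15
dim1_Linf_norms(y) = [0.03, 0.1, 0.08]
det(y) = -0.00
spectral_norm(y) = 0.15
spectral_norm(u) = 1.57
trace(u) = -0.30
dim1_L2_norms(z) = [0.31, 1.21, 0.9]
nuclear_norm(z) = 1.61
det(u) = 0.00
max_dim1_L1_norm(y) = 0.25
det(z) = -0.00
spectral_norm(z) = 1.54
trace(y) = 0.03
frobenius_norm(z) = 1.54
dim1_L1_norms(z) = [0.46, 1.88, 1.38]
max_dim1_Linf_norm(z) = 1.06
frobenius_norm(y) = 0.19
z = u + y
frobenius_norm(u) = 1.57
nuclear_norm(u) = 1.58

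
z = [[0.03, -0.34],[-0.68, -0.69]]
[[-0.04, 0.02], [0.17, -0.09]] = z@[[-0.33, 0.19], [0.08, -0.05]]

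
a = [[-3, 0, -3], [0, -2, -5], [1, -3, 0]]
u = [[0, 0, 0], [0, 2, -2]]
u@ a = [[0, 0, 0], [-2, 2, -10]]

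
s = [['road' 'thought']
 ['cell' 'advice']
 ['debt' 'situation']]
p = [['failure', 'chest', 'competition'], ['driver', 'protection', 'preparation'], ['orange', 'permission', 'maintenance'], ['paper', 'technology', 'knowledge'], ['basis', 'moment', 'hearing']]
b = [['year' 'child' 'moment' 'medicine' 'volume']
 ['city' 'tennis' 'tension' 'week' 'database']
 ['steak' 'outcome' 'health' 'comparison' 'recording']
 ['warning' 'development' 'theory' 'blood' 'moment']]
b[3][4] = 'moment'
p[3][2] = 'knowledge'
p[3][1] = 'technology'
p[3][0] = 'paper'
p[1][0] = 'driver'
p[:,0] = ['failure', 'driver', 'orange', 'paper', 'basis']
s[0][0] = 'road'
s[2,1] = 'situation'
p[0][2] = 'competition'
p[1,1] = 'protection'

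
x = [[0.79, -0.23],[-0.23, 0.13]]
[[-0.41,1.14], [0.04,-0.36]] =x@[[-0.87, 1.3], [-1.21, -0.48]]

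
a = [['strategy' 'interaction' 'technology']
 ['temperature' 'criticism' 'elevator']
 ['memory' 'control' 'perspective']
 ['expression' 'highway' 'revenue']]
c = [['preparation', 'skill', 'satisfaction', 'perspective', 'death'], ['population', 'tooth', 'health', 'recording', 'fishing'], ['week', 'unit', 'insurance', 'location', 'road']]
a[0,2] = 'technology'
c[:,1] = ['skill', 'tooth', 'unit']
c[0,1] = 'skill'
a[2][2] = 'perspective'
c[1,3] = 'recording'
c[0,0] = 'preparation'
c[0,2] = 'satisfaction'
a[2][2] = 'perspective'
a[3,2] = 'revenue'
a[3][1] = 'highway'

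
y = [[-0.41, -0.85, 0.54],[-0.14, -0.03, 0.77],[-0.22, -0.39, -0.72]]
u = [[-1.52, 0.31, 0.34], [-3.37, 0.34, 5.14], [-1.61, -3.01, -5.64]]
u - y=[[-1.11, 1.16, -0.20],  [-3.23, 0.37, 4.37],  [-1.39, -2.62, -4.92]]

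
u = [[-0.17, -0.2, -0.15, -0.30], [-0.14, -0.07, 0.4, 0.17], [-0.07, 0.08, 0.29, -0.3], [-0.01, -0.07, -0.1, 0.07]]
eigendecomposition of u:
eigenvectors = [[(-0.22+0j), 0.95+0.00j, (0.76+0j), 0.76-0.00j], [0.53+0.00j, 0.26+0.00j, -0.59-0.02j, -0.59+0.02j], [(0.77+0j), 0.14+0.00j, (0.25-0.02j), 0.25+0.02j], [-0.28+0.00j, 0.12+0.00j, (-0.07-0.06j), -0.07+0.06j]]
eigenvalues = [(0.47+0j), (-0.28+0j), (-0.03+0.03j), (-0.03-0.03j)]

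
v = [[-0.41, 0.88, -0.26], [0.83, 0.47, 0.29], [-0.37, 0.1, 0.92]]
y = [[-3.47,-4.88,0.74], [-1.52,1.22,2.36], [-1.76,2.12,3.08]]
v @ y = [[0.54,2.52,0.97], [-4.1,-2.86,2.62], [-0.49,3.88,2.8]]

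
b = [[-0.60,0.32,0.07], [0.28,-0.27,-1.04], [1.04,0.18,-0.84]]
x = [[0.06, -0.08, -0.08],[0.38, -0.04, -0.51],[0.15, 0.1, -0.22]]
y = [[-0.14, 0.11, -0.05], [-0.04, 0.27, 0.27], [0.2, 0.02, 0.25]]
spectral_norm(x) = 0.70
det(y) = 0.00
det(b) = -0.50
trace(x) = -0.20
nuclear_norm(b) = 2.80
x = y @ b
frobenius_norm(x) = 0.71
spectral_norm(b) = 1.70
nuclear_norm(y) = 0.75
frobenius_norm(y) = 0.53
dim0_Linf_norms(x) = [0.38, 0.1, 0.51]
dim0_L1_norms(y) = [0.38, 0.4, 0.57]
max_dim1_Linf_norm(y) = 0.27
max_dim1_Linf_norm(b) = 1.04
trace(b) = -1.71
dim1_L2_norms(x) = [0.13, 0.64, 0.28]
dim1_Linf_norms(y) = [0.14, 0.27, 0.25]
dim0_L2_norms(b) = [1.23, 0.46, 1.34]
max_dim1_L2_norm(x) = 0.64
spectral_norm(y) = 0.44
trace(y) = 0.38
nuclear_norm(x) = 0.84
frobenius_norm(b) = 1.88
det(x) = -0.00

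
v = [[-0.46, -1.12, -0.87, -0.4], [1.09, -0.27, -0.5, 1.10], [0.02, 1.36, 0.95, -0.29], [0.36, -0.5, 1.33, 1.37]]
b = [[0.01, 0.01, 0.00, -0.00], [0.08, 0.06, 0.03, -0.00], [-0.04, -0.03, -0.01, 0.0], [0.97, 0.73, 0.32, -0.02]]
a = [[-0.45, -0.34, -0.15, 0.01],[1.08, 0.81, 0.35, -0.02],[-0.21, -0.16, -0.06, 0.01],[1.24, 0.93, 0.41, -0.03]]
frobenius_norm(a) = 2.22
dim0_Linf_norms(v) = [1.09, 1.36, 1.33, 1.37]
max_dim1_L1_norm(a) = 2.61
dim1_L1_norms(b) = [0.02, 0.17, 0.08, 2.04]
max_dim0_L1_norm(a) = 2.98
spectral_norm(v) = 2.38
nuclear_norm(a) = 2.24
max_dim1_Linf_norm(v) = 1.37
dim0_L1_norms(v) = [1.93, 3.25, 3.65, 3.16]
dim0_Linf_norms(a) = [1.24, 0.93, 0.41, 0.03]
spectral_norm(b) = 1.26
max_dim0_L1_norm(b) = 1.1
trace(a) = 0.27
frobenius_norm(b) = 1.26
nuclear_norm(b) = 1.27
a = v @ b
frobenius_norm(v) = 3.46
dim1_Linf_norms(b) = [0.01, 0.08, 0.04, 0.97]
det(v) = 0.28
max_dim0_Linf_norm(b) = 0.97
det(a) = -0.00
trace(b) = 0.04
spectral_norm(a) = 2.22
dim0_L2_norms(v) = [1.24, 1.85, 1.92, 1.83]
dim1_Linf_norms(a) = [0.45, 1.08, 0.21, 1.24]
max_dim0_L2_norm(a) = 1.72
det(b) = 0.00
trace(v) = 1.59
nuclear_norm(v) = 5.84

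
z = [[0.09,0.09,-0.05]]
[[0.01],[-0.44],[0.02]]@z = [[0.0, 0.0, -0.00], [-0.04, -0.04, 0.02], [0.0, 0.0, -0.0]]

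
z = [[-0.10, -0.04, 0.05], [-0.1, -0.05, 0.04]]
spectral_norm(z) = 0.17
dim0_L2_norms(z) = [0.14, 0.06, 0.06]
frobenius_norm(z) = 0.17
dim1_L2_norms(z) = [0.12, 0.12]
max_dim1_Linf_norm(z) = 0.1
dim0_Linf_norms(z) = [0.1, 0.05, 0.05]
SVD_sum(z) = [[-0.10, -0.04, 0.04], [-0.10, -0.04, 0.04]] + [[-0.0, 0.01, 0.00], [0.00, -0.01, -0.00]]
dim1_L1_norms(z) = [0.19, 0.19]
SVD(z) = [[-0.71, -0.71], [-0.71, 0.71]] @ diag([0.16763054614240205, 0.01]) @ [[0.84, 0.38, -0.38], [0.0, -0.71, -0.71]]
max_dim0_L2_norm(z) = 0.14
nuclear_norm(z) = 0.18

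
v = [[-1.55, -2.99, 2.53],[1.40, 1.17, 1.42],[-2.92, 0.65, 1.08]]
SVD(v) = [[-0.87, -0.49, 0.04], [0.17, -0.23, 0.96], [-0.46, 0.84, 0.28]] @ diag([4.574732653860698, 2.7460241538947545, 2.1760681266741737]) @ [[0.64, 0.55, -0.54], [-0.74, 0.63, -0.23], [0.21, 0.55, 0.81]]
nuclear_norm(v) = 9.50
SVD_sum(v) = [[-2.55, -2.19, 2.15], [0.49, 0.42, -0.42], [-1.34, -1.15, 1.13]] + [[0.99, -0.84, 0.31],  [0.47, -0.4, 0.15],  [-1.71, 1.46, -0.54]] + [[0.02, 0.04, 0.07], [0.44, 1.14, 1.69], [0.13, 0.34, 0.50]]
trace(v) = 0.70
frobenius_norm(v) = 5.76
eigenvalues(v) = [(-0.79+3.38j), (-0.79-3.38j), (2.28+0j)]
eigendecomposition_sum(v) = [[(-0.8+1.56j), -1.39-0.16j, (1.34+0.44j)], [0.84+0.41j, (-0.07+0.74j), (0.22-0.72j)], [-1.33-0.11j, -0.29-1.03j, 0.08+1.08j]] + [[(-0.8-1.56j), -1.39+0.16j, 1.34-0.44j], [(0.84-0.41j), (-0.07-0.74j), 0.22+0.72j], [-1.33+0.11j, (-0.29+1.03j), 0.08-1.08j]] + [[(0.04-0j), (-0.21+0j), -0.16-0.00j],[-0.27+0.00j, (1.31-0j), (0.98+0j)],[-0.25+0.00j, (1.23-0j), (0.92+0j)]]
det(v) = 27.34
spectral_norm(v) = 4.57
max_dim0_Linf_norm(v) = 2.99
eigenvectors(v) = [[(0.73+0j), (0.73-0j), -0.12+0.00j],[-0.01-0.39j, (-0.01+0.39j), (0.72+0j)],[(0.21+0.52j), (0.21-0.52j), (0.68+0j)]]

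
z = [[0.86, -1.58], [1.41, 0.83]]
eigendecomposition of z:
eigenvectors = [[(0.73+0j), 0.73-0.00j],[(0.01-0.69j), (0.01+0.69j)]]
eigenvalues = [(0.84+1.49j), (0.84-1.49j)]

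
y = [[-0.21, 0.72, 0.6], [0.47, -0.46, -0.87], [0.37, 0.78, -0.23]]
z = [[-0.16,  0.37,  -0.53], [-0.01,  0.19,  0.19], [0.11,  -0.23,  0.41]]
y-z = [[-0.05, 0.35, 1.13], [0.48, -0.65, -1.06], [0.26, 1.01, -0.64]]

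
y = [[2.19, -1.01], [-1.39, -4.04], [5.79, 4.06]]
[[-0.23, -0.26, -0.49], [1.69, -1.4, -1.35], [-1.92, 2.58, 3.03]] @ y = [[-2.98, -0.71],[-2.17, -1.53],[9.75, 3.82]]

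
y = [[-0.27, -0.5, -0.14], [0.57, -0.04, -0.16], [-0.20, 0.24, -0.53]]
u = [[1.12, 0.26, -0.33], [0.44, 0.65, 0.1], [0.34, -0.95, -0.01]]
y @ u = [[-0.57, -0.26, 0.04], [0.57, 0.27, -0.19], [-0.30, 0.61, 0.10]]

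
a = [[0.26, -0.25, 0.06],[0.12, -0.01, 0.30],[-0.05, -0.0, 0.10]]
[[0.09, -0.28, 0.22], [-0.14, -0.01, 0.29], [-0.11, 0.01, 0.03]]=a @ [[0.66, -0.14, 0.74], [0.13, 0.99, 0.06], [-0.74, 0.06, 0.67]]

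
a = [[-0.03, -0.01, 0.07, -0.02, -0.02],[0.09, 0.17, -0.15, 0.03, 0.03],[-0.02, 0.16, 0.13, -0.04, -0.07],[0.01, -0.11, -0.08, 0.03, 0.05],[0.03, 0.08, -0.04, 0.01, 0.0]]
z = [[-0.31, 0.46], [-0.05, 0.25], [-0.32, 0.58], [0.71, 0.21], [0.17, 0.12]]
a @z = [[-0.03, 0.02], [0.04, 0.01], [-0.08, 0.09], [0.06, -0.06], [0.01, 0.01]]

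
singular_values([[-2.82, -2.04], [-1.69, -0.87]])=[3.96, 0.25]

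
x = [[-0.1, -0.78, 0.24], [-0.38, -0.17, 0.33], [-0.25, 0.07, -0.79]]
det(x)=0.271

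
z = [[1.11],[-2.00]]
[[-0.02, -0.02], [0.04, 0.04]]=z @ [[-0.02, -0.02]]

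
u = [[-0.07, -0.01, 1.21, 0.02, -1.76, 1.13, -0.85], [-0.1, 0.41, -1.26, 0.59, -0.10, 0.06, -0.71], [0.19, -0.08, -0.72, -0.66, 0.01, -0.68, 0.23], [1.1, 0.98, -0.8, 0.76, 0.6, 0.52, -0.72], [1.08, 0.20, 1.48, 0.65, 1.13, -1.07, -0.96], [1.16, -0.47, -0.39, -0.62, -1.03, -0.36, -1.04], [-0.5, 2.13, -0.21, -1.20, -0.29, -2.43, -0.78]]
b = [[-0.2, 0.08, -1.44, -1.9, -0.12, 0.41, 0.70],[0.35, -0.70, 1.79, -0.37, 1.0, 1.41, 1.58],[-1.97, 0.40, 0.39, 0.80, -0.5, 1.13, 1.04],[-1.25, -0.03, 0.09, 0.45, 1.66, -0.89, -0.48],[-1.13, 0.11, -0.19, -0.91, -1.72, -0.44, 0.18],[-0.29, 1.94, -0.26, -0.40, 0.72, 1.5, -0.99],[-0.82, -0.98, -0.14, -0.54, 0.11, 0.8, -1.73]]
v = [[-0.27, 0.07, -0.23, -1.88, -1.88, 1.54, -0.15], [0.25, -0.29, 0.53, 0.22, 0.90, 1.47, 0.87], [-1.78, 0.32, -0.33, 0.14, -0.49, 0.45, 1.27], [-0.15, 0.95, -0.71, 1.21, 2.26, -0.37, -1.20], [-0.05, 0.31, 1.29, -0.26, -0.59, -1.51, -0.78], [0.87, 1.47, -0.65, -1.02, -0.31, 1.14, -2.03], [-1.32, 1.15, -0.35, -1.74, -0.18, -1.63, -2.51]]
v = u + b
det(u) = -2.45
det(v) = 26.19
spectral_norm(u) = 3.81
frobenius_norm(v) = 7.68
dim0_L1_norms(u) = [4.2, 4.28, 6.07, 4.5, 4.92, 6.25, 5.29]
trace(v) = -1.64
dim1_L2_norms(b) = [2.53, 3.07, 2.73, 2.36, 2.31, 2.8, 2.36]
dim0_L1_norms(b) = [6.01, 4.24, 4.3, 5.37, 5.83, 6.58, 6.7]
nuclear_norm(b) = 17.38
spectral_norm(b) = 3.43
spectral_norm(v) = 4.87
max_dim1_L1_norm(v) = 8.88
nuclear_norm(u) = 14.40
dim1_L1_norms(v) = [6.02, 4.53, 4.78, 6.85, 4.79, 7.49, 8.88]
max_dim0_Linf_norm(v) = 2.51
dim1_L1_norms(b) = [4.85, 7.2, 6.23, 4.85, 4.68, 6.1, 5.12]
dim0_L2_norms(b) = [2.76, 2.32, 2.36, 2.42, 2.74, 2.7, 2.88]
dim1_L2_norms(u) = [2.56, 1.62, 1.23, 2.13, 2.68, 2.09, 3.59]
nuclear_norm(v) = 16.84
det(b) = -356.74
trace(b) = -2.01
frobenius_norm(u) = 6.30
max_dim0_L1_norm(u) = 6.25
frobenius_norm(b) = 6.90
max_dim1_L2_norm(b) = 3.07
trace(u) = 0.37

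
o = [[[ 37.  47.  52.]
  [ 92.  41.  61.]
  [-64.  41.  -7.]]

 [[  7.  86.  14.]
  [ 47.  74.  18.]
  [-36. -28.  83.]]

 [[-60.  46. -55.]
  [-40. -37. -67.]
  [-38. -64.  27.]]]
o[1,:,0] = [7.0, 47.0, -36.0]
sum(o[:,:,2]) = 126.0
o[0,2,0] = -64.0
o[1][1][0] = 47.0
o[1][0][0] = 7.0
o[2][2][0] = -38.0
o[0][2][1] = 41.0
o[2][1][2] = -67.0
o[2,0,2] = -55.0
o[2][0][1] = 46.0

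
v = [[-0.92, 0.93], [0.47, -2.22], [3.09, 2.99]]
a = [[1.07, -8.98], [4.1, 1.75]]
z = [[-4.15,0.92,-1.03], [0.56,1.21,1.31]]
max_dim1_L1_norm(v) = 6.08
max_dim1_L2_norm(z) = 4.37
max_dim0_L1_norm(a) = 10.73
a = z @ v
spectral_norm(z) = 4.42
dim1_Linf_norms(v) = [0.93, 2.22, 3.09]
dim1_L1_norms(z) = [6.1, 3.08]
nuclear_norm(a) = 13.38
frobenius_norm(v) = 5.03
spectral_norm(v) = 4.51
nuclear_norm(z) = 6.18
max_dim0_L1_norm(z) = 4.71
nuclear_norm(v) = 6.75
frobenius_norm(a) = 10.08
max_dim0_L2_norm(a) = 9.15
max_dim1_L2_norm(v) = 4.3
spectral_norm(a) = 9.15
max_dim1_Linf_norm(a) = 8.98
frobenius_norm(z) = 4.76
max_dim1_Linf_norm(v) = 3.09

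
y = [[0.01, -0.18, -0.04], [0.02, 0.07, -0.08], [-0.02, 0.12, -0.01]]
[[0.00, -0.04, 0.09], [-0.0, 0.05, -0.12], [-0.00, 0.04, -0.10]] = y@[[0.01, -0.09, 0.23],  [-0.02, 0.28, -0.71],  [0.03, -0.38, 0.98]]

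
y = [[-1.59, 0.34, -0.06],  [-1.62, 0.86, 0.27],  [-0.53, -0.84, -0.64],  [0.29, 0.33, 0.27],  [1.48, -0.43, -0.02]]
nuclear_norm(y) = 4.23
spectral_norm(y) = 2.89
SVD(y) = [[-0.56, -0.14, 0.12], [-0.63, 0.30, -0.46], [-0.08, -0.87, 0.11], [0.06, 0.37, 0.73], [0.53, 0.03, -0.48]] @ diag([2.8893421934059873, 1.3317591519180774, 0.004387560406386738]) @ [[0.95,  -0.30,  -0.03], [0.26,  0.79,  0.56], [-0.15,  -0.54,  0.83]]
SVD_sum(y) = [[-1.54,0.49,0.04], [-1.73,0.55,0.05], [-0.22,0.07,0.01], [0.16,-0.05,-0.0], [1.47,-0.46,-0.04]] + [[-0.05,-0.15,-0.10], [0.11,0.31,0.22], [-0.31,-0.91,-0.65], [0.13,0.38,0.27], [0.01,0.03,0.02]] + [[-0.0, -0.0, 0.00], [0.0, 0.00, -0.0], [-0.00, -0.0, 0.0], [-0.00, -0.00, 0.0], [0.0, 0.00, -0.0]]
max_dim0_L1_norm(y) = 5.51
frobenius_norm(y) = 3.18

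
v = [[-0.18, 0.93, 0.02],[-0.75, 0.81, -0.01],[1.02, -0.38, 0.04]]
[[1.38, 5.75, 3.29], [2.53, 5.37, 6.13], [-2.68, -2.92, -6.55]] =v@[[-2.30,-0.60,-5.60], [1.01,6.07,2.41], [1.34,0.09,2.00]]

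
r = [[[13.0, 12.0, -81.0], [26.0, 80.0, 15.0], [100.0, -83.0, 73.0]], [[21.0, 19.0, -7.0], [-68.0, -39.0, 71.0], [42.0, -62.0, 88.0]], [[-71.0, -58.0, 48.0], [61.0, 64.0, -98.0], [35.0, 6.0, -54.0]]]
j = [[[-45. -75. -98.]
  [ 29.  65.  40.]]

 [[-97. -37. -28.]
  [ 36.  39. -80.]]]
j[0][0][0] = -45.0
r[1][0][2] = -7.0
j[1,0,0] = -97.0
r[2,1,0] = 61.0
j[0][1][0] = 29.0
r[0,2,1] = -83.0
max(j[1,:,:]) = 39.0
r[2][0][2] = 48.0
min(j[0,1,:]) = 29.0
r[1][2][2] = 88.0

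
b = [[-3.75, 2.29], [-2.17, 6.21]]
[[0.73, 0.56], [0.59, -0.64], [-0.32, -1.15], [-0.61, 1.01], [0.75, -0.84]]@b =[[-3.95, 5.15], [-0.82, -2.62], [3.7, -7.87], [0.10, 4.88], [-0.99, -3.5]]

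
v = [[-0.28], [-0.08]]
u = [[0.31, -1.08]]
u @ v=[[-0.0]]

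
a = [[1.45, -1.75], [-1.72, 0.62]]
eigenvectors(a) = [[0.79, 0.62],[-0.62, 0.78]]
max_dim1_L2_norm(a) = 2.27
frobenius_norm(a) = 2.92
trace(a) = 2.07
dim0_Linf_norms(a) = [1.72, 1.75]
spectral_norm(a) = 2.82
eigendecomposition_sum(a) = [[1.74,  -1.38], [-1.36,  1.08]] + [[-0.29, -0.37], [-0.36, -0.46]]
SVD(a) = [[-0.79, 0.61],[0.61, 0.79]] @ diag([2.8190509535848847, 0.7488335736945506]) @ [[-0.78, 0.63], [-0.63, -0.78]]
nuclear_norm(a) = 3.57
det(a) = -2.11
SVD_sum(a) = [[1.74, -1.39],  [-1.35, 1.08]] + [[-0.29, -0.36], [-0.37, -0.46]]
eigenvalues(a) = [2.82, -0.75]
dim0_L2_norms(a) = [2.25, 1.86]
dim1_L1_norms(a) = [3.2, 2.34]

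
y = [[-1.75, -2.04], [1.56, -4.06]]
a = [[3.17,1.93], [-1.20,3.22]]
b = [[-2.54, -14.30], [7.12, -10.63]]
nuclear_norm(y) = 6.83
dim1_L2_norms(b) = [14.52, 12.79]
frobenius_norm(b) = 19.36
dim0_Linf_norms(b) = [7.12, 14.3]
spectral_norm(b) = 17.98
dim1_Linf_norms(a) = [3.17, 3.22]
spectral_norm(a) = 3.92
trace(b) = -13.17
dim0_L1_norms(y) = [3.31, 6.1]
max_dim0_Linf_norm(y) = 4.06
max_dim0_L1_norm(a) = 5.15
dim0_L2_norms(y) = [2.34, 4.54]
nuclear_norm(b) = 25.14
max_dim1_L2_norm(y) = 4.35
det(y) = 10.29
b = a @ y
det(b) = 128.82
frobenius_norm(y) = 5.11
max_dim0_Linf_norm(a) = 3.22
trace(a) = 6.39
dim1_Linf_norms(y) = [2.04, 4.06]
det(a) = 12.52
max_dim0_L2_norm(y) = 4.54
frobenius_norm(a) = 5.06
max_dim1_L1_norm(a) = 5.1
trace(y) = -5.81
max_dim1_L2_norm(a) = 3.71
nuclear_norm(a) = 7.12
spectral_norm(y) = 4.60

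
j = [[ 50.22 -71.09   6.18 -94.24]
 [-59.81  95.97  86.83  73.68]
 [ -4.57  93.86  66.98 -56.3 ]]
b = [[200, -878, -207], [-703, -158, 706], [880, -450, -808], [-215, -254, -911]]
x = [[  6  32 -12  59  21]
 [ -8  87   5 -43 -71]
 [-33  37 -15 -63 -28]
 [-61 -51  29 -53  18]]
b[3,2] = -911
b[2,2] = -808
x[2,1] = 37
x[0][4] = 21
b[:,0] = [200, -703, 880, -215]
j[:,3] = [-94.24, 73.68, -56.3]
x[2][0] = -33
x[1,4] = -71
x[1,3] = -43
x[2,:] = [-33, 37, -15, -63, -28]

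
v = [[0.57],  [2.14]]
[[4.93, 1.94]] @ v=[[6.96]]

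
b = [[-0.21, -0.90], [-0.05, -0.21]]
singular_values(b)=[0.95, 0.0]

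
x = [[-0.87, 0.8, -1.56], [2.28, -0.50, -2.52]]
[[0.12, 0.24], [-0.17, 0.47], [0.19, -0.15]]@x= [[0.44, -0.02, -0.79], [1.22, -0.37, -0.92], [-0.51, 0.23, 0.08]]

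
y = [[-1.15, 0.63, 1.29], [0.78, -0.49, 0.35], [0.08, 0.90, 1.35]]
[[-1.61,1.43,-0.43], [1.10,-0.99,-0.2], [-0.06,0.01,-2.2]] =y@[[1.3,  -1.18,  -1.06], [-0.18,  0.13,  -1.63], [0.00,  -0.01,  -0.48]]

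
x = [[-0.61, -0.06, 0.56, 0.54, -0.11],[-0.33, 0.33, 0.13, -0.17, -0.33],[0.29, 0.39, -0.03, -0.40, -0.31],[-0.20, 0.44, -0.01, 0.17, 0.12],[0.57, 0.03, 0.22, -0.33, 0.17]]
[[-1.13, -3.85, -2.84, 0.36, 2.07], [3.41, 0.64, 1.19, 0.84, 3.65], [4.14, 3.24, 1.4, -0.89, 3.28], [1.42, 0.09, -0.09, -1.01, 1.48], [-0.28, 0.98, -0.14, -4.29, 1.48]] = x@[[0.05,  2.86,  -2.20,  -3.3,  -0.42],  [5.13,  2.63,  0.46,  -3.0,  4.85],  [-0.82,  -2.92,  -2.66,  -5.23,  5.53],  [-1.58,  -1.14,  -4.84,  1.05,  -2.33],  [-4.75,  -2.73,  0.50,  -4.85,  -2.4]]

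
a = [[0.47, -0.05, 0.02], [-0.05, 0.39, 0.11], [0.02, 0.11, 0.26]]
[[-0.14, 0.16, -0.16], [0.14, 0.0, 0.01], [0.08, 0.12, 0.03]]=a @[[-0.29, 0.32, -0.35],  [0.26, -0.08, -0.06],  [0.22, 0.47, 0.16]]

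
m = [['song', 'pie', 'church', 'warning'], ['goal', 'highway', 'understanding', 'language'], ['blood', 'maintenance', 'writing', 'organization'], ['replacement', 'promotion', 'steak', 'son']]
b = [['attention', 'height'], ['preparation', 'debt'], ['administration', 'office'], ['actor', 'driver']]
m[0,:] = ['song', 'pie', 'church', 'warning']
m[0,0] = 'song'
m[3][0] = 'replacement'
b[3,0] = 'actor'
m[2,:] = ['blood', 'maintenance', 'writing', 'organization']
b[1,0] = 'preparation'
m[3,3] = 'son'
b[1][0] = 'preparation'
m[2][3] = 'organization'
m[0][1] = 'pie'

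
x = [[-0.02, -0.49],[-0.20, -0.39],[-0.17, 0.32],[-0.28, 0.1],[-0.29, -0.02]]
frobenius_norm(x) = 0.86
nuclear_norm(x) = 1.19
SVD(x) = [[-0.69, -0.0],[-0.56, 0.38],[0.44, 0.38],[0.12, 0.59],[-0.04, 0.60]] @ diag([0.7109559632783702, 0.48097985225882867]) @ [[0.04, 1.0], [-1.00, 0.04]]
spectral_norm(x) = 0.71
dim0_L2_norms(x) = [0.48, 0.71]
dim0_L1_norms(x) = [0.96, 1.32]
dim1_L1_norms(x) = [0.51, 0.59, 0.49, 0.38, 0.31]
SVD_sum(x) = [[-0.02, -0.49],  [-0.02, -0.4],  [0.01, 0.31],  [0.00, 0.09],  [-0.0, -0.03]] + [[0.0, -0.00], [-0.18, 0.01], [-0.18, 0.01], [-0.28, 0.01], [-0.29, 0.01]]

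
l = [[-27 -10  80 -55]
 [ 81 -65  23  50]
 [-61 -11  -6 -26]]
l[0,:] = [-27, -10, 80, -55]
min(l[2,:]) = -61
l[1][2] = 23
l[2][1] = -11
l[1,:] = [81, -65, 23, 50]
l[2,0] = -61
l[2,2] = -6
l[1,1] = -65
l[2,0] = -61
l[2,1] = -11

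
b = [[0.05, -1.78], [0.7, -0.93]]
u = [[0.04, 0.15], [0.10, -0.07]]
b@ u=[[-0.18, 0.13], [-0.07, 0.17]]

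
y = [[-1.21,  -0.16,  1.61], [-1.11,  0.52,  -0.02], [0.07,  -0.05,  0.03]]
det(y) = 0.008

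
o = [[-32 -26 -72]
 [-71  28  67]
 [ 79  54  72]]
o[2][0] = 79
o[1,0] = -71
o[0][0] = -32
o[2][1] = 54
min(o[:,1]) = -26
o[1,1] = 28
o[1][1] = 28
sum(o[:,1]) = 56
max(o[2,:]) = 79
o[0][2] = -72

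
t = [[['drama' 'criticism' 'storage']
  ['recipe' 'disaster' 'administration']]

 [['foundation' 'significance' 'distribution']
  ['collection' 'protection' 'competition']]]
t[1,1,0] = 'collection'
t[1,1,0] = 'collection'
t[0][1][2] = 'administration'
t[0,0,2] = 'storage'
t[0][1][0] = 'recipe'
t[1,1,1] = 'protection'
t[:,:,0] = [['drama', 'recipe'], ['foundation', 'collection']]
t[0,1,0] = 'recipe'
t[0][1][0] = 'recipe'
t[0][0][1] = 'criticism'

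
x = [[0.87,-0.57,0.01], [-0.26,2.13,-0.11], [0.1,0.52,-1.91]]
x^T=[[0.87,-0.26,0.1], [-0.57,2.13,0.52], [0.01,-0.11,-1.91]]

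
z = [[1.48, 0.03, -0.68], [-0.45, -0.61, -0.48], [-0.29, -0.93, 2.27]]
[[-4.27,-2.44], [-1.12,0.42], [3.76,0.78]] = z @ [[-1.96,-1.54], [1.65,0.25], [2.08,0.25]]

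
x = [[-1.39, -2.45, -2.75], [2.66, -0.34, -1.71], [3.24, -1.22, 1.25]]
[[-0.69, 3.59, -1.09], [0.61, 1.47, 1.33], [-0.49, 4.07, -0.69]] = x @ [[0.13, 0.44, 0.29], [0.49, -1.95, 0.83], [-0.25, 0.21, -0.49]]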